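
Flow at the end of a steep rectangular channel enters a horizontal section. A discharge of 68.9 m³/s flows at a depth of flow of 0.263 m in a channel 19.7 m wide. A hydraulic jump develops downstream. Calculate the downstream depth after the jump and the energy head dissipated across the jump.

y₂ = 2.95 m; ΔE = 6.25 m

q = Q/b = 68.9/19.7 = 3.50 m²/s; V₁ = q/y₁ = 13.3 m/s. Fr₁ = V₁/√(g·y₁) = 8.28.
By Bélanger, y₂/y₁ = ½[√(1 + 8Fr₁²) − 1] = ½[√549.4 − 1] = 11.2.
y₂ = 11.2 × 0.263 = 2.95 m.
Head loss: ΔE = (y₂ − y₁)³/(4y₁y₂) = (2.95 − 0.263)³/(4×0.263×2.95) = 19.4/3.10 = 6.25 m.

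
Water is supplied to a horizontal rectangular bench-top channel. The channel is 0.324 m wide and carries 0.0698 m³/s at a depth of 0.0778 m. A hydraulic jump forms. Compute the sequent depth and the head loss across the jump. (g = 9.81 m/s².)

y₂ = 0.312 m; ΔE = 0.132 m

q = Q/b = 0.0698/0.324 = 0.215 m²/s; V₁ = q/y₁ = 2.77 m/s. Fr₁ = V₁/√(g·y₁) = 3.17.
Sequent-depth ratio: y₂/y₁ = ½[√(1 + 8Fr₁²) − 1] = ½[√81.37 − 1] = 4.01.
y₂ = 4.01 × 0.0778 = 0.312 m.
Head loss: ΔE = (y₂ − y₁)³/(4y₁y₂) = (0.312 − 0.0778)³/(4×0.0778×0.312) = 0.0128/0.0971 = 0.132 m.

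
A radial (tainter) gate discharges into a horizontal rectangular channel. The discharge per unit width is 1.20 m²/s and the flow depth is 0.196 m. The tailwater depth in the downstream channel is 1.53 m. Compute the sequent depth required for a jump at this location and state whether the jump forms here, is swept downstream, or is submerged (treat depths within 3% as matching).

V₁ = q/y₁ = 1.20/0.196 = 6.12 m/s. Fr₁ = V₁/√(g·y₁) = 6.12/√(9.81×0.196) = 4.42.
By Bélanger, y₂/y₁ = ½[√(1 + 8Fr₁²) − 1] = ½[√157.0 − 1] = 5.76.
y₂ = 5.76 × 0.196 = 1.13 m.
Tailwater y_tw = 1.53 m: y_tw > y₂, so the jump is submerged.

y₂ = 1.13 m; the jump is submerged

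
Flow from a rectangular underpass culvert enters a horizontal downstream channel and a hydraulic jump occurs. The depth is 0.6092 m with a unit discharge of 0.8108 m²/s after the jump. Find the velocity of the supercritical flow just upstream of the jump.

V₁ = 3.184 m/s

V₂ = q/y₂ = 0.8108/0.6092 = 1.331 m/s; Fr₂ = V₂/√(g·y₂) = 0.5444.
From the momentum equation (using Fr₂), y₁/y₂ = ½[√(1 + 8Fr₂²) − 1] = ½[√3.3712 − 1] = 0.4180.
y₁ = 0.4180 × 0.6092 = 0.2547 m.
V₁ = q/y₁ = 0.8108/0.2547 = 3.184 m/s.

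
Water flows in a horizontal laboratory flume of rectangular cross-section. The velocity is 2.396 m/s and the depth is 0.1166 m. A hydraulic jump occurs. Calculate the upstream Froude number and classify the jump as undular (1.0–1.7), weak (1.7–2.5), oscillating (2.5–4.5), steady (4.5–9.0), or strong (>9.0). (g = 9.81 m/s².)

Fr₁ = V₁/√(g·y₁) = 2.396/√(9.81×0.1166) = 2.240.
Fr₁ = 2.240 lies in the weak range.

Fr₁ = 2.240; weak jump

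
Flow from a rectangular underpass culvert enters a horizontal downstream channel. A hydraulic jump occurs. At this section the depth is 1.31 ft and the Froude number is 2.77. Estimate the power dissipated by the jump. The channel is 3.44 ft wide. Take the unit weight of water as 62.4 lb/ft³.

P = 12.8 hp

Fr₁ = 2.77 (given).
Conjugate-depth relation: y₂/y₁ = ½[√(1 + 8Fr₁²) − 1] = ½[√62.38 − 1] = 3.45.
y₂ = 3.45 × 1.31 = 4.52 ft.
V₁ = Fr₁·√(g·y₁) = 2.77×√(32.2×1.31) = 18.0 ft/s; q = V₁·y₁ = 23.6 ft²/s. V₂ = q/y₂ = 23.6/4.52 = 5.22 ft/s. E₁ = y₁ + V₁²/2g = 6.34 ft; E₂ = y₂ + V₂²/2g = 4.94 ft. ΔE = E₁ − E₂ = 1.39 ft.
Q = q·b = 23.6 × 3.44 = 81.1 cfs. P = γ·Q·ΔE/550 = 62.4 × 81.1 × 1.39 / 550 = 12.8 hp.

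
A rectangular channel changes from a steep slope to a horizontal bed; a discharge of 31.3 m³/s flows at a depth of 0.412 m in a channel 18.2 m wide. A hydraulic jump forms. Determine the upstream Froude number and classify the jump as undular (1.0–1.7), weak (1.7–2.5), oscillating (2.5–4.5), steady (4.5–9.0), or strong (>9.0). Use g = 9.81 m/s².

Fr₁ = 2.08; weak jump

q = Q/b = 31.3/18.2 = 1.72 m²/s; V₁ = q/y₁ = 4.17 m/s. Fr₁ = V₁/√(g·y₁) = 2.08.
Fr₁ = 2.08 lies in the weak range.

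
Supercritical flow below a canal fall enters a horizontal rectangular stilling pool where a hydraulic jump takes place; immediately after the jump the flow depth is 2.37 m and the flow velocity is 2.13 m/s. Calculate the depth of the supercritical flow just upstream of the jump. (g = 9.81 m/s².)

Fr₂ = V₂/√(g·y₂) = 2.13/√(9.81×2.37) = 0.442.
From the momentum equation (using Fr₂), y₁/y₂ = ½[√(1 + 8Fr₂²) − 1] = ½[√2.561 − 1] = 0.300.
y₁ = 0.300 × 2.37 = 0.711 m.

y₁ = 0.711 m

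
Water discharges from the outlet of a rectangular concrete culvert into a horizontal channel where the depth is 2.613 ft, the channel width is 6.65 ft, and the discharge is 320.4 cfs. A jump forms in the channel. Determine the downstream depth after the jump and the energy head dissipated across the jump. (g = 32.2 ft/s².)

y₂ = 6.236 ft; ΔE = 0.7295 ft

q = Q/b = 320.4/6.65 = 48.18 ft²/s; V₁ = q/y₁ = 18.44 ft/s. Fr₁ = V₁/√(g·y₁) = 2.010.
Sequent-depth ratio: y₂/y₁ = ½[√(1 + 8Fr₁²) − 1] = ½[√33.326 − 1] = 2.386.
y₂ = 2.386 × 2.613 = 6.236 ft.
Head loss: ΔE = (y₂ − y₁)³/(4y₁y₂) = (6.236 − 2.613)³/(4×2.613×6.236) = 47.55/65.18 = 0.7295 ft.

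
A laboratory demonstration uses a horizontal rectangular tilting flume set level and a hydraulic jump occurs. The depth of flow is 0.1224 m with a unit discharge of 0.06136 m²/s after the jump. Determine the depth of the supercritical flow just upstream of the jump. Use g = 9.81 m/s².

y₁ = 0.03888 m

V₂ = q/y₂ = 0.06136/0.1224 = 0.5013 m/s; Fr₂ = V₂/√(g·y₂) = 0.4575.
From the momentum equation (using Fr₂), y₁/y₂ = ½[√(1 + 8Fr₂²) − 1] = ½[√2.6744 − 1] = 0.3177.
y₁ = 0.3177 × 0.1224 = 0.03888 m.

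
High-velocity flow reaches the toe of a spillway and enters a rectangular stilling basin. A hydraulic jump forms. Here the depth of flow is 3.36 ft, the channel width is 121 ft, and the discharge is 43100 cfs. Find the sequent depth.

y₂ = 46.8 ft

q = Q/b = 43100/121 = 356 ft²/s; V₁ = q/y₁ = 106 ft/s. Fr₁ = V₁/√(g·y₁) = 10.2.
Bélanger equation: y₂/y₁ = ½[√(1 + 8Fr₁²) − 1] = ½[√832.0 − 1] = 13.9.
y₂ = 13.9 × 3.36 = 46.8 ft.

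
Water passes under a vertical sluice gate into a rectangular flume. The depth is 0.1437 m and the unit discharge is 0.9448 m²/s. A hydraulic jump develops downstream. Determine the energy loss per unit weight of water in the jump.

V₁ = q/y₁ = 0.9448/0.1437 = 6.575 m/s. Fr₁ = V₁/√(g·y₁) = 6.575/√(9.81×0.1437) = 5.538.
From the momentum equation for a rectangular channel, y₂/y₁ = ½[√(1 + 8Fr₁²) − 1] = ½[√246.32 − 1] = 7.347.
y₂ = 7.347 × 0.1437 = 1.056 m.
V₂ = q/y₂ = 0.9448/1.056 = 0.8949 m/s. E₁ = y₁ + V₁²/2g = 2.347 m; E₂ = y₂ + V₂²/2g = 1.097 m. ΔE = E₁ − E₂ = 1.250 m.

ΔE = 1.250 m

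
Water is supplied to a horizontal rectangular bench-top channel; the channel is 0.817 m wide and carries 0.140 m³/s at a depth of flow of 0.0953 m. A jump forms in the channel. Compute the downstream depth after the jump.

q = Q/b = 0.140/0.817 = 0.171 m²/s; V₁ = q/y₁ = 1.80 m/s. Fr₁ = V₁/√(g·y₁) = 1.86.
By Bélanger, y₂/y₁ = ½[√(1 + 8Fr₁²) − 1] = ½[√28.67 − 1] = 2.18.
y₂ = 2.18 × 0.0953 = 0.207 m.

y₂ = 0.207 m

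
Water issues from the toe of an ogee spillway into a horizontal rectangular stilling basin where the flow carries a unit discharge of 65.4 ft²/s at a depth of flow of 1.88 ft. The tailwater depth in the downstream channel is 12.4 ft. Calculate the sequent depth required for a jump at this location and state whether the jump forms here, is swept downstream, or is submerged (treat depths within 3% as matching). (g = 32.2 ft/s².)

V₁ = q/y₁ = 65.4/1.88 = 34.8 ft/s. Fr₁ = V₁/√(g·y₁) = 34.8/√(32.2×1.88) = 4.47.
Bélanger equation: y₂/y₁ = ½[√(1 + 8Fr₁²) − 1] = ½[√160.9 − 1] = 5.84.
y₂ = 5.84 × 1.88 = 11.0 ft.
Tailwater y_tw = 12.4 ft: y_tw > y₂, so the jump is submerged.

y₂ = 11.0 ft; the jump is submerged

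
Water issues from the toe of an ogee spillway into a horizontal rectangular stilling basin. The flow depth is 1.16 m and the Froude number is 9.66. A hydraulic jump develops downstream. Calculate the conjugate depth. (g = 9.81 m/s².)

y₂ = 15.3 m

Fr₁ = 9.66 (given).
Sequent-depth ratio: y₂/y₁ = ½[√(1 + 8Fr₁²) − 1] = ½[√747.5 − 1] = 13.2.
y₂ = 13.2 × 1.16 = 15.3 m.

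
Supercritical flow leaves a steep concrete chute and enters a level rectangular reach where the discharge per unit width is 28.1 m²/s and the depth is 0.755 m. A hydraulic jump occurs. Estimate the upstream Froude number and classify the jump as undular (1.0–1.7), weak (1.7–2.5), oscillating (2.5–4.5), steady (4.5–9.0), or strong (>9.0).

Fr₁ = 13.7; strong jump

V₁ = q/y₁ = 28.1/0.755 = 37.2 m/s. Fr₁ = V₁/√(g·y₁) = 37.2/√(9.81×0.755) = 13.7.
Fr₁ = 13.7 lies in the strong range.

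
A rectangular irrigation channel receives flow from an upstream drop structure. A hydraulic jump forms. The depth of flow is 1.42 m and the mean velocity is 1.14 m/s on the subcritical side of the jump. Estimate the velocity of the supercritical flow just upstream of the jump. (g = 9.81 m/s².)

V₁ = 7.09 m/s

Fr₂ = V₂/√(g·y₂) = 1.14/√(9.81×1.42) = 0.305.
Since the conjugate-depth ratio holds either way, y₁/y₂ = ½[√(1 + 8Fr₂²) − 1] = ½[√1.746 − 1] = 0.161.
y₁ = 0.161 × 1.42 = 0.228 m.
V₁ = q/y₁ = 1.62/0.228 = 7.09 m/s.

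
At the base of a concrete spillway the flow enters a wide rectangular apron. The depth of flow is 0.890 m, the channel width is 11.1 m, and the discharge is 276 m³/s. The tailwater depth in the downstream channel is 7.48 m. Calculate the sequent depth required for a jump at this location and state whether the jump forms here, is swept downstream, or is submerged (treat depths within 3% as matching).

q = Q/b = 276/11.1 = 24.9 m²/s; V₁ = q/y₁ = 27.9 m/s. Fr₁ = V₁/√(g·y₁) = 9.46.
From the momentum equation for a rectangular channel, y₂/y₁ = ½[√(1 + 8Fr₁²) − 1] = ½[√716.2 − 1] = 12.9.
y₂ = 12.9 × 0.890 = 11.5 m.
Tailwater y_tw = 7.48 m: y_tw < y₂, so the jump is swept downstream.

y₂ = 11.5 m; the jump is swept downstream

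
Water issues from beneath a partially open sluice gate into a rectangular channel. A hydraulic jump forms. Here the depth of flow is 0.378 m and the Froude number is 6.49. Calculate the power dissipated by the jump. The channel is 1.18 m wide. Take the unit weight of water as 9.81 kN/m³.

Fr₁ = 6.49 (given).
Sequent-depth ratio: y₂/y₁ = ½[√(1 + 8Fr₁²) − 1] = ½[√338.0 − 1] = 8.69.
y₂ = 8.69 × 0.378 = 3.29 m.
V₁ = Fr₁·√(g·y₁) = 6.49×√(9.81×0.378) = 12.5 m/s; q = V₁·y₁ = 4.72 m²/s. V₂ = q/y₂ = 4.72/3.29 = 1.44 m/s. E₁ = y₁ + V₁²/2g = 8.34 m; E₂ = y₂ + V₂²/2g = 3.39 m. ΔE = E₁ − E₂ = 4.95 m.
Q = q·b = 4.72 × 1.18 = 5.57 m³/s. P = γ·Q·ΔE = 9.81 × 5.57 × 4.95 = 271 kW.

P = 271 kW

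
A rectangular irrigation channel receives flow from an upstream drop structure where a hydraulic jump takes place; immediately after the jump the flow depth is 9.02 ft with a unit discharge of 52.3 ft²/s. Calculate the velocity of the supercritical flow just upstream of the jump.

V₁ = 29.9 ft/s

V₂ = q/y₂ = 52.3/9.02 = 5.80 ft/s; Fr₂ = V₂/√(g·y₂) = 0.340.
The Bélanger relation is symmetric: y₁/y₂ = ½[√(1 + 8Fr₂²) − 1] = ½[√1.926 − 1] = 0.194.
y₁ = 0.194 × 9.02 = 1.75 ft.
V₁ = q/y₁ = 52.3/1.75 = 29.9 ft/s.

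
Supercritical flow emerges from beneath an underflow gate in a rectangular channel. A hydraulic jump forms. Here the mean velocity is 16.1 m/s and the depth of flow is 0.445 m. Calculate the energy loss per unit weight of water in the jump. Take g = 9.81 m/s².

Fr₁ = V₁/√(g·y₁) = 16.1/√(9.81×0.445) = 7.71.
Sequent-depth ratio: y₂/y₁ = ½[√(1 + 8Fr₁²) − 1] = ½[√476.0 − 1] = 10.4.
y₂ = 10.4 × 0.445 = 4.63 m.
q = V₁·y₁ = 16.1 × 0.445 = 7.16 m²/s. V₂ = q/y₂ = 7.16/4.63 = 1.55 m/s. E₁ = y₁ + V₁²/2g = 13.7 m; E₂ = y₂ + V₂²/2g = 4.75 m. ΔE = E₁ − E₂ = 8.90 m.

ΔE = 8.90 m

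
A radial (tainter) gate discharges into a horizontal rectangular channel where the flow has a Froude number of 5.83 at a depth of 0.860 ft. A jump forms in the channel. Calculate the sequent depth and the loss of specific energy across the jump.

Fr₁ = 5.83 (given).
Bélanger equation: y₂/y₁ = ½[√(1 + 8Fr₁²) − 1] = ½[√272.9 − 1] = 7.76.
y₂ = 7.76 × 0.860 = 6.67 ft.
Head loss: ΔE = (y₂ − y₁)³/(4y₁y₂) = (6.67 − 0.860)³/(4×0.860×6.67) = 196/23.0 = 8.56 ft.

y₂ = 6.67 ft; ΔE = 8.56 ft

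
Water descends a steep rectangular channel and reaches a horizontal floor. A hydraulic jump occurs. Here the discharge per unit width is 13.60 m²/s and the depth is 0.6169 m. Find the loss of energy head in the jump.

ΔE = 17.71 m

V₁ = q/y₁ = 13.60/0.6169 = 22.05 m/s. Fr₁ = V₁/√(g·y₁) = 22.05/√(9.81×0.6169) = 8.962.
By Bélanger, y₂/y₁ = ½[√(1 + 8Fr₁²) − 1] = ½[√643.47 − 1] = 12.18.
y₂ = 12.18 × 0.6169 = 7.516 m.
Head loss: ΔE = (y₂ − y₁)³/(4y₁y₂) = (7.516 − 0.6169)³/(4×0.6169×7.516) = 328.4/18.55 = 17.71 m.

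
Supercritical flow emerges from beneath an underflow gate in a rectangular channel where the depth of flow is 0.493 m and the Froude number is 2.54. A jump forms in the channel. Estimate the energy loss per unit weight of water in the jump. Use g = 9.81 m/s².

ΔE = 0.379 m

Fr₁ = 2.54 (given).
Sequent-depth ratio: y₂/y₁ = ½[√(1 + 8Fr₁²) − 1] = ½[√52.61 − 1] = 3.13.
y₂ = 3.13 × 0.493 = 1.54 m.
Head loss: ΔE = (y₂ − y₁)³/(4y₁y₂) = (1.54 − 0.493)³/(4×0.493×1.54) = 1.15/3.04 = 0.379 m.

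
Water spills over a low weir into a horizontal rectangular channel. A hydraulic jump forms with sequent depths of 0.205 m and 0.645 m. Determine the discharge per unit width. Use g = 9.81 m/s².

For a rectangular channel the momentum equation gives q² = ½·g·y₁·y₂·(y₁ + y₂) = ½×9.81×0.205×0.645×0.850 = 0.551.
q = √0.551 = 0.742 m²/s.

q = 0.742 m²/s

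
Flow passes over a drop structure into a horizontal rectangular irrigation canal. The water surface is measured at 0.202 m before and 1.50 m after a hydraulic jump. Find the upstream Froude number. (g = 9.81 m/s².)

For a rectangular channel the momentum equation gives q² = ½·g·y₁·y₂·(y₁ + y₂) = ½×9.81×0.202×1.50×1.70 = 2.53.
q = √2.53 = 1.59 m²/s.
V₁ = q/y₁ = 7.87 m/s; Fr₁ = V₁/√(g·y₁) = 5.59.

Fr₁ = 5.59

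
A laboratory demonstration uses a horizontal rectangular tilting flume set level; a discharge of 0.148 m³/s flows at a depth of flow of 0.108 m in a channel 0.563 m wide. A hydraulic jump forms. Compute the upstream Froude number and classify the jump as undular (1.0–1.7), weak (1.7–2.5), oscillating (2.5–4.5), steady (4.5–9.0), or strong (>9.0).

q = Q/b = 0.148/0.563 = 0.263 m²/s; V₁ = q/y₁ = 2.43 m/s. Fr₁ = V₁/√(g·y₁) = 2.36.
Fr₁ = 2.36 lies in the weak range.

Fr₁ = 2.36; weak jump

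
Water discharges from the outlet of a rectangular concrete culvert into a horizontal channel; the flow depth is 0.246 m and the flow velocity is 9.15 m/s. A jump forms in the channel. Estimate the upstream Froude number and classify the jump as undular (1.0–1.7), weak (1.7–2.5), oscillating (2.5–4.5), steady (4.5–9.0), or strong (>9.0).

Fr₁ = 5.89; steady jump

Fr₁ = V₁/√(g·y₁) = 9.15/√(9.81×0.246) = 5.89.
Fr₁ = 5.89 lies in the steady range.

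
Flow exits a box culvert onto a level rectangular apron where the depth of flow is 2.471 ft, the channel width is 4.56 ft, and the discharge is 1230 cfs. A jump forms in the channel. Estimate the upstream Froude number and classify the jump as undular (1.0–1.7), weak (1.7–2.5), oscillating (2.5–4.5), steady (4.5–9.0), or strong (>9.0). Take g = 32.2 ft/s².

q = Q/b = 1230/4.56 = 269.7 ft²/s; V₁ = q/y₁ = 109.2 ft/s. Fr₁ = V₁/√(g·y₁) = 12.24.
Fr₁ = 12.24 lies in the strong range.

Fr₁ = 12.24; strong jump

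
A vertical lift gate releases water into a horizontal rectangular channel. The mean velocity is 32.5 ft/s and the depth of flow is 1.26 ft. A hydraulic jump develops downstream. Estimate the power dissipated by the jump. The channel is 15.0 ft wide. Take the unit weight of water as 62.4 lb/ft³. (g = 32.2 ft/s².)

P = 614 hp

Fr₁ = V₁/√(g·y₁) = 32.5/√(32.2×1.26) = 5.10.
By Bélanger, y₂/y₁ = ½[√(1 + 8Fr₁²) − 1] = ½[√209.3 − 1] = 6.73.
y₂ = 6.73 × 1.26 = 8.48 ft.
q = V₁·y₁ = 32.5 × 1.26 = 41.0 ft²/s. V₂ = q/y₂ = 41.0/8.48 = 4.83 ft/s. E₁ = y₁ + V₁²/2g = 17.7 ft; E₂ = y₂ + V₂²/2g = 8.85 ft. ΔE = E₁ − E₂ = 8.82 ft.
Q = q·b = 41.0 × 15.0 = 614 cfs. P = γ·Q·ΔE/550 = 62.4 × 614 × 8.82 / 550 = 614 hp.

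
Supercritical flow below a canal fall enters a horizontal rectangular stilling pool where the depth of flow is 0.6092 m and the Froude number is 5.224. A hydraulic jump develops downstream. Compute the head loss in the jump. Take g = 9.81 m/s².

ΔE = 4.541 m

Fr₁ = 5.224 (given).
Conjugate-depth relation: y₂/y₁ = ½[√(1 + 8Fr₁²) − 1] = ½[√219.32 − 1] = 6.905.
y₂ = 6.905 × 0.6092 = 4.206 m.
V₁ = Fr₁·√(g·y₁) = 5.224×√(9.81×0.6092) = 12.77 m/s; q = V₁·y₁ = 7.780 m²/s. V₂ = q/y₂ = 7.780/4.206 = 1.850 m/s. E₁ = y₁ + V₁²/2g = 8.922 m; E₂ = y₂ + V₂²/2g = 4.381 m. ΔE = E₁ − E₂ = 4.541 m.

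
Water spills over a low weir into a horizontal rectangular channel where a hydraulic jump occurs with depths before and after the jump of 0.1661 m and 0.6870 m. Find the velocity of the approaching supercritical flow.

V₁ = 4.160 m/s

For a rectangular channel the momentum equation gives q² = ½·g·y₁·y₂·(y₁ + y₂) = ½×9.81×0.1661×0.6870×0.8531 = 0.4775.
q = √0.4775 = 0.6910 m²/s.
V₁ = q/y₁ = 0.6910/0.1661 = 4.160 m/s.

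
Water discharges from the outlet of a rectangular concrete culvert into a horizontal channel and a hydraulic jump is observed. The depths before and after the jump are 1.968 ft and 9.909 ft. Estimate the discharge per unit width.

For a rectangular channel the momentum equation gives q² = ½·g·y₁·y₂·(y₁ + y₂) = ½×32.2×1.968×9.909×11.88 = 3729.
q = √3729 = 61.07 ft²/s.

q = 61.07 ft²/s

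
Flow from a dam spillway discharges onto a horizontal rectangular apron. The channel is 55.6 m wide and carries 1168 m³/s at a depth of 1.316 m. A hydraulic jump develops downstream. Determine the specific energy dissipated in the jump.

ΔE = 6.281 m

q = Q/b = 1168/55.6 = 21.01 m²/s; V₁ = q/y₁ = 15.96 m/s. Fr₁ = V₁/√(g·y₁) = 4.443.
From the momentum equation for a rectangular channel, y₂/y₁ = ½[√(1 + 8Fr₁²) − 1] = ½[√158.90 − 1] = 5.803.
y₂ = 5.803 × 1.316 = 7.637 m.
V₂ = q/y₂ = 21.01/7.637 = 2.751 m/s. E₁ = y₁ + V₁²/2g = 14.30 m; E₂ = y₂ + V₂²/2g = 8.022 m. ΔE = E₁ − E₂ = 6.281 m.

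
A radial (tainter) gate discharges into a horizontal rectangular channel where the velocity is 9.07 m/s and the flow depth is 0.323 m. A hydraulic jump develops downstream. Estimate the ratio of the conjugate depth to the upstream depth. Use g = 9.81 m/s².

Fr₁ = V₁/√(g·y₁) = 9.07/√(9.81×0.323) = 5.10.
From the momentum equation for a rectangular channel, y₂/y₁ = ½[√(1 + 8Fr₁²) − 1] = ½[√208.7 − 1] = 6.72.

y₂/y₁ = 6.72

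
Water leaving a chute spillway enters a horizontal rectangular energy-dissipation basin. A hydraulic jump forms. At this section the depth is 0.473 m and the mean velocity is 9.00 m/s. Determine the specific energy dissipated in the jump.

ΔE = 1.89 m

Fr₁ = V₁/√(g·y₁) = 9.00/√(9.81×0.473) = 4.18.
By Bélanger, y₂/y₁ = ½[√(1 + 8Fr₁²) − 1] = ½[√140.7 − 1] = 5.43.
y₂ = 5.43 × 0.473 = 2.57 m.
q = V₁·y₁ = 9.00 × 0.473 = 4.26 m²/s. V₂ = q/y₂ = 4.26/2.57 = 1.66 m/s. E₁ = y₁ + V₁²/2g = 4.60 m; E₂ = y₂ + V₂²/2g = 2.71 m. ΔE = E₁ − E₂ = 1.89 m.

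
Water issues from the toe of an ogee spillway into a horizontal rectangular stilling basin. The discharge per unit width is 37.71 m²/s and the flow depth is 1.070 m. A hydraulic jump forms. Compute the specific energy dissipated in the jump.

ΔE = 48.16 m

V₁ = q/y₁ = 37.71/1.070 = 35.24 m/s. Fr₁ = V₁/√(g·y₁) = 35.24/√(9.81×1.070) = 10.88.
By Bélanger, y₂/y₁ = ½[√(1 + 8Fr₁²) − 1] = ½[√947.64 − 1] = 14.89.
y₂ = 14.89 × 1.070 = 15.93 m.
Head loss: ΔE = (y₂ − y₁)³/(4y₁y₂) = (15.93 − 1.070)³/(4×1.070×15.93) = 3284/68.20 = 48.16 m.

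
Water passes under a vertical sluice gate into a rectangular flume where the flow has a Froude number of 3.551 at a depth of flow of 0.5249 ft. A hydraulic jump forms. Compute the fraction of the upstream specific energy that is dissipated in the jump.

Fr₁ = 3.551 (given).
Sequent-depth ratio: y₂/y₁ = ½[√(1 + 8Fr₁²) − 1] = ½[√101.88 − 1] = 4.547.
y₂ = 4.547 × 0.5249 = 2.387 ft.
E₁ = y₁(1 + Fr₁²/2) = 0.5249×(1 + 3.551²/2) = 3.834 ft. ΔE = (y₂ − y₁)³/(4y₁y₂) = 1.288 ft. ΔE/E₁ = 1.288/3.834 = 0.336.

ΔE/E₁ = 0.336 (33.6%)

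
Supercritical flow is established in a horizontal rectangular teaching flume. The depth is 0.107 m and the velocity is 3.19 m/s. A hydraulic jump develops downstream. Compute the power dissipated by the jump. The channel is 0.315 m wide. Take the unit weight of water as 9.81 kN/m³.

P = 0.181 kW

Fr₁ = V₁/√(g·y₁) = 3.19/√(9.81×0.107) = 3.11.
Bélanger equation: y₂/y₁ = ½[√(1 + 8Fr₁²) − 1] = ½[√78.56 − 1] = 3.93.
y₂ = 3.93 × 0.107 = 0.421 m.
q = V₁·y₁ = 3.19 × 0.107 = 0.341 m²/s. V₂ = q/y₂ = 0.341/0.421 = 0.811 m/s. E₁ = y₁ + V₁²/2g = 0.626 m; E₂ = y₂ + V₂²/2g = 0.454 m. ΔE = E₁ − E₂ = 0.171 m.
Q = q·b = 0.341 × 0.315 = 0.108 m³/s. P = γ·Q·ΔE = 9.81 × 0.108 × 0.171 = 0.181 kW.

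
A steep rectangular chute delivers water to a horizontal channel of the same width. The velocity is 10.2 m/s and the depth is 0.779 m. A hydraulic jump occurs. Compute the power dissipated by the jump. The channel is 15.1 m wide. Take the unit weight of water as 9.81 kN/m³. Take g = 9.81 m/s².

Fr₁ = V₁/√(g·y₁) = 10.2/√(9.81×0.779) = 3.69.
From the momentum equation for a rectangular channel, y₂/y₁ = ½[√(1 + 8Fr₁²) − 1] = ½[√109.9 − 1] = 4.74.
y₂ = 4.74 × 0.779 = 3.69 m.
Head loss: ΔE = (y₂ − y₁)³/(4y₁y₂) = (3.69 − 0.779)³/(4×0.779×3.69) = 24.8/11.5 = 2.15 m.
q = V₁·y₁ = 10.2 × 0.779 = 7.95 m²/s. Q = q·b = 7.95 × 15.1 = 120 m³/s. P = γ·Q·ΔE = 9.81 × 120 × 2.15 = 2533 kW.

P = 2533 kW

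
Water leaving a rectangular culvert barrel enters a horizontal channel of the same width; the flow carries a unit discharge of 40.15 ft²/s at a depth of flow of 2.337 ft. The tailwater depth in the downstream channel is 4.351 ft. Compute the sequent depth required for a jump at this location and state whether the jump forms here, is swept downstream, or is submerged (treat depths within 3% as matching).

y₂ = 5.480 ft; the jump is swept downstream

V₁ = q/y₁ = 40.15/2.337 = 17.18 ft/s. Fr₁ = V₁/√(g·y₁) = 17.18/√(32.2×2.337) = 1.980.
From the momentum equation for a rectangular channel, y₂/y₁ = ½[√(1 + 8Fr₁²) − 1] = ½[√32.378 − 1] = 2.345.
y₂ = 2.345 × 2.337 = 5.480 ft.
Tailwater y_tw = 4.351 ft: y_tw < y₂, so the jump is swept downstream.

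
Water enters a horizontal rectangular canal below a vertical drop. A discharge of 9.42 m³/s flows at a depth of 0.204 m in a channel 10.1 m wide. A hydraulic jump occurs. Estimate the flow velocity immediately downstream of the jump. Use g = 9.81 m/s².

V₂ = 1.12 m/s

q = Q/b = 9.42/10.1 = 0.933 m²/s; V₁ = q/y₁ = 4.57 m/s. Fr₁ = V₁/√(g·y₁) = 3.23.
Conjugate-depth relation: y₂/y₁ = ½[√(1 + 8Fr₁²) − 1] = ½[√84.56 − 1] = 4.10.
y₂ = 4.10 × 0.204 = 0.836 m.
V₂ = q/y₂ = 0.933/0.836 = 1.12 m/s.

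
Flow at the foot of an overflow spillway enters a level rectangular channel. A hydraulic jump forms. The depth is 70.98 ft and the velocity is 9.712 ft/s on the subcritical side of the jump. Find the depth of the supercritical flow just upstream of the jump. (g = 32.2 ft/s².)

y₁ = 5.441 ft

Fr₂ = V₂/√(g·y₂) = 9.712/√(32.2×70.98) = 0.2031.
Since the conjugate-depth ratio holds either way, y₁/y₂ = ½[√(1 + 8Fr₂²) − 1] = ½[√1.3302 − 1] = 0.07666.
y₁ = 0.07666 × 70.98 = 5.441 ft.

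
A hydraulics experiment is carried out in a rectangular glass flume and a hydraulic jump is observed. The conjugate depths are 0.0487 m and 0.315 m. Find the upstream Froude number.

For a rectangular channel the momentum equation gives q² = ½·g·y₁·y₂·(y₁ + y₂) = ½×9.81×0.0487×0.315×0.364 = 0.0274.
q = √0.0274 = 0.165 m²/s.
V₁ = q/y₁ = 3.40 m/s; Fr₁ = V₁/√(g·y₁) = 4.91.

Fr₁ = 4.91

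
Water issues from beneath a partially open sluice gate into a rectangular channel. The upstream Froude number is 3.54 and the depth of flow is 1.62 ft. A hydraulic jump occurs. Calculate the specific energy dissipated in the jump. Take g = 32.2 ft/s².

ΔE = 3.94 ft

Fr₁ = 3.54 (given).
By Bélanger, y₂/y₁ = ½[√(1 + 8Fr₁²) − 1] = ½[√101.3 − 1] = 4.53.
y₂ = 4.53 × 1.62 = 7.34 ft.
Head loss: ΔE = (y₂ − y₁)³/(4y₁y₂) = (7.34 − 1.62)³/(4×1.62×7.34) = 187/47.6 = 3.94 ft.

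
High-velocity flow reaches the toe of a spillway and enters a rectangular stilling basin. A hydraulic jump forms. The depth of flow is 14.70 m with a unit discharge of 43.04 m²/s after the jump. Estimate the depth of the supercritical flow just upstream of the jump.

V₂ = q/y₂ = 43.04/14.70 = 2.928 m/s; Fr₂ = V₂/√(g·y₂) = 0.2438.
The Bélanger relation is symmetric: y₁/y₂ = ½[√(1 + 8Fr₂²) − 1] = ½[√1.4756 − 1] = 0.1074.
y₁ = 0.1074 × 14.70 = 1.578 m.

y₁ = 1.578 m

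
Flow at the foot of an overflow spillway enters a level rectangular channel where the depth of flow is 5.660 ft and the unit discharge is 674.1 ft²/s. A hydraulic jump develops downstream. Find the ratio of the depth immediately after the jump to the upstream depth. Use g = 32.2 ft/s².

V₁ = q/y₁ = 674.1/5.660 = 119.1 ft/s. Fr₁ = V₁/√(g·y₁) = 119.1/√(32.2×5.660) = 8.822.
By Bélanger, y₂/y₁ = ½[√(1 + 8Fr₁²) − 1] = ½[√623.63 − 1] = 11.99.

y₂/y₁ = 11.99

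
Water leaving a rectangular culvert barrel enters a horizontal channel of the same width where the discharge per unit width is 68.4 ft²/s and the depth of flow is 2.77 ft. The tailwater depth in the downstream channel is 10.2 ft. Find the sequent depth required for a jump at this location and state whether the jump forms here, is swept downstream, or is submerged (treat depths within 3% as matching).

y₂ = 8.95 ft; the jump is submerged

V₁ = q/y₁ = 68.4/2.77 = 24.7 ft/s. Fr₁ = V₁/√(g·y₁) = 24.7/√(32.2×2.77) = 2.61.
By Bélanger, y₂/y₁ = ½[√(1 + 8Fr₁²) − 1] = ½[√55.69 − 1] = 3.23.
y₂ = 3.23 × 2.77 = 8.95 ft.
Tailwater y_tw = 10.2 ft: y_tw > y₂, so the jump is submerged.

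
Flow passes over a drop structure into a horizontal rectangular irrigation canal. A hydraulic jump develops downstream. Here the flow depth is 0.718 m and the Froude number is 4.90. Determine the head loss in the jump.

Fr₁ = 4.90 (given).
From the momentum equation for a rectangular channel, y₂/y₁ = ½[√(1 + 8Fr₁²) − 1] = ½[√193.1 − 1] = 6.45.
y₂ = 6.45 × 0.718 = 4.63 m.
Head loss: ΔE = (y₂ − y₁)³/(4y₁y₂) = (4.63 − 0.718)³/(4×0.718×4.63) = 59.8/13.3 = 4.50 m.

ΔE = 4.50 m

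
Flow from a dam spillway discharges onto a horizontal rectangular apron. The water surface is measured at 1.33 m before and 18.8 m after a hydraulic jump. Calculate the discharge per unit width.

q = 49.7 m²/s

For a rectangular channel the momentum equation gives q² = ½·g·y₁·y₂·(y₁ + y₂) = ½×9.81×1.33×18.8×20.1 = 2469.
q = √2469 = 49.7 m²/s.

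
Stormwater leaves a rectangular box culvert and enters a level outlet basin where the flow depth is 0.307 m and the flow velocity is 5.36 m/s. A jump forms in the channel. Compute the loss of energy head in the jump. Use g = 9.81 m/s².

ΔE = 0.479 m

Fr₁ = V₁/√(g·y₁) = 5.36/√(9.81×0.307) = 3.09.
Sequent-depth ratio: y₂/y₁ = ½[√(1 + 8Fr₁²) − 1] = ½[√77.32 − 1] = 3.90.
y₂ = 3.90 × 0.307 = 1.20 m.
q = V₁·y₁ = 5.36 × 0.307 = 1.65 m²/s. V₂ = q/y₂ = 1.65/1.20 = 1.38 m/s. E₁ = y₁ + V₁²/2g = 1.77 m; E₂ = y₂ + V₂²/2g = 1.29 m. ΔE = E₁ − E₂ = 0.479 m.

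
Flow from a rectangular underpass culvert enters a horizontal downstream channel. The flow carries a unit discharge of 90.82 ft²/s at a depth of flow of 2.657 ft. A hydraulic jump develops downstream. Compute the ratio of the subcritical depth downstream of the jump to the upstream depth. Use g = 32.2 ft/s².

V₁ = q/y₁ = 90.82/2.657 = 34.18 ft/s. Fr₁ = V₁/√(g·y₁) = 34.18/√(32.2×2.657) = 3.695.
From the momentum equation for a rectangular channel, y₂/y₁ = ½[√(1 + 8Fr₁²) − 1] = ½[√110.25 − 1] = 4.750.

y₂/y₁ = 4.750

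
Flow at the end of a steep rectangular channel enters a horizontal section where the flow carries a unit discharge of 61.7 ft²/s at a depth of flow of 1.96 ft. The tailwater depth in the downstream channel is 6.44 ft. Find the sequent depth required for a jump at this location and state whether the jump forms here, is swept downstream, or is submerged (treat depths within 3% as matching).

V₁ = q/y₁ = 61.7/1.96 = 31.5 ft/s. Fr₁ = V₁/√(g·y₁) = 31.5/√(32.2×1.96) = 3.96.
Bélanger equation: y₂/y₁ = ½[√(1 + 8Fr₁²) − 1] = ½[√126.6 − 1] = 5.13.
y₂ = 5.13 × 1.96 = 10.0 ft.
Tailwater y_tw = 6.44 ft: y_tw < y₂, so the jump is swept downstream.

y₂ = 10.0 ft; the jump is swept downstream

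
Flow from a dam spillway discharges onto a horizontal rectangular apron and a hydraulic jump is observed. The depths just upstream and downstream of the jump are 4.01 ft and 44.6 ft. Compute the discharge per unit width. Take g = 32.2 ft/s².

For a rectangular channel the momentum equation gives q² = ½·g·y₁·y₂·(y₁ + y₂) = ½×32.2×4.01×44.6×48.6 = 139969.
q = √139969 = 374 ft²/s.

q = 374 ft²/s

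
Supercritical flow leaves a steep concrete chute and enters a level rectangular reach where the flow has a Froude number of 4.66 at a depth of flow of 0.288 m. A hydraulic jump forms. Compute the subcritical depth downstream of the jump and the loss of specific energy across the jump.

Fr₁ = 4.66 (given).
Sequent-depth ratio: y₂/y₁ = ½[√(1 + 8Fr₁²) − 1] = ½[√174.7 − 1] = 6.11.
y₂ = 6.11 × 0.288 = 1.76 m.
Head loss: ΔE = (y₂ − y₁)³/(4y₁y₂) = (1.76 − 0.288)³/(4×0.288×1.76) = 3.19/2.03 = 1.57 m.

y₂ = 1.76 m; ΔE = 1.57 m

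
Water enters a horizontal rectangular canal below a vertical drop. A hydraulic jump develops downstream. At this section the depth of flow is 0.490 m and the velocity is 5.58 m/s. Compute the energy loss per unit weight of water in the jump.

Fr₁ = V₁/√(g·y₁) = 5.58/√(9.81×0.490) = 2.55.
Conjugate-depth relation: y₂/y₁ = ½[√(1 + 8Fr₁²) − 1] = ½[√52.82 − 1] = 3.13.
y₂ = 3.13 × 0.490 = 1.54 m.
q = V₁·y₁ = 5.58 × 0.490 = 2.73 m²/s. V₂ = q/y₂ = 2.73/1.54 = 1.78 m/s. E₁ = y₁ + V₁²/2g = 2.08 m; E₂ = y₂ + V₂²/2g = 1.70 m. ΔE = E₁ − E₂ = 0.380 m.

ΔE = 0.380 m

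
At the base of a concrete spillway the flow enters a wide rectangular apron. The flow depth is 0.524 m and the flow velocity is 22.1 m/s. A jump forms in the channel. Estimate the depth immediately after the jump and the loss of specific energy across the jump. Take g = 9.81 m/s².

Fr₁ = V₁/√(g·y₁) = 22.1/√(9.81×0.524) = 9.75.
Conjugate-depth relation: y₂/y₁ = ½[√(1 + 8Fr₁²) − 1] = ½[√761.1 − 1] = 13.3.
y₂ = 13.3 × 0.524 = 6.97 m.
q = V₁·y₁ = 22.1 × 0.524 = 11.6 m²/s. V₂ = q/y₂ = 11.6/6.97 = 1.66 m/s. E₁ = y₁ + V₁²/2g = 25.4 m; E₂ = y₂ + V₂²/2g = 7.11 m. ΔE = E₁ − E₂ = 18.3 m.

y₂ = 6.97 m; ΔE = 18.3 m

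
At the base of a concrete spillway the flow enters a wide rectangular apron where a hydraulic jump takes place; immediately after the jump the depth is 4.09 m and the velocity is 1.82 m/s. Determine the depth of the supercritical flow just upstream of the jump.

Fr₂ = V₂/√(g·y₂) = 1.82/√(9.81×4.09) = 0.287.
The Bélanger relation is symmetric: y₁/y₂ = ½[√(1 + 8Fr₂²) − 1] = ½[√1.660 − 1] = 0.144.
y₁ = 0.144 × 4.09 = 0.590 m.

y₁ = 0.590 m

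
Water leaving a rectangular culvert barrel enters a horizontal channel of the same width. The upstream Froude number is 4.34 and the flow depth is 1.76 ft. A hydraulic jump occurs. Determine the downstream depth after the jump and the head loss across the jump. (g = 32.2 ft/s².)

Fr₁ = 4.34 (given).
Bélanger equation: y₂/y₁ = ½[√(1 + 8Fr₁²) − 1] = ½[√151.7 − 1] = 5.66.
y₂ = 5.66 × 1.76 = 9.96 ft.
Head loss: ΔE = (y₂ − y₁)³/(4y₁y₂) = (9.96 − 1.76)³/(4×1.76×9.96) = 551/70.1 = 7.86 ft.

y₂ = 9.96 ft; ΔE = 7.86 ft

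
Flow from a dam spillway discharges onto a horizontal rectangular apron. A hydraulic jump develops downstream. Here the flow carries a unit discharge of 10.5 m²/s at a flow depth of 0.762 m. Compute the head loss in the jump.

ΔE = 5.16 m

V₁ = q/y₁ = 10.5/0.762 = 13.8 m/s. Fr₁ = V₁/√(g·y₁) = 13.8/√(9.81×0.762) = 5.04.
From the momentum equation for a rectangular channel, y₂/y₁ = ½[√(1 + 8Fr₁²) − 1] = ½[√204.2 − 1] = 6.65.
y₂ = 6.65 × 0.762 = 5.06 m.
Head loss: ΔE = (y₂ − y₁)³/(4y₁y₂) = (5.06 − 0.762)³/(4×0.762×5.06) = 79.6/15.4 = 5.16 m.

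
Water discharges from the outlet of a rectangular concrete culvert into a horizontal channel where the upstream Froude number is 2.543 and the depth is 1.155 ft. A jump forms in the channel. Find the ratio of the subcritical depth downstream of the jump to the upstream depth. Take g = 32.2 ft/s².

Fr₁ = 2.543 (given).
Sequent-depth ratio: y₂/y₁ = ½[√(1 + 8Fr₁²) − 1] = ½[√52.735 − 1] = 3.131.

y₂/y₁ = 3.131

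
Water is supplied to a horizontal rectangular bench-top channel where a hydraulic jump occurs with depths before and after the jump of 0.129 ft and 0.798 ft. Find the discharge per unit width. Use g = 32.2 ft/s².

For a rectangular channel the momentum equation gives q² = ½·g·y₁·y₂·(y₁ + y₂) = ½×32.2×0.129×0.798×0.927 = 1.54.
q = √1.54 = 1.24 ft²/s.

q = 1.24 ft²/s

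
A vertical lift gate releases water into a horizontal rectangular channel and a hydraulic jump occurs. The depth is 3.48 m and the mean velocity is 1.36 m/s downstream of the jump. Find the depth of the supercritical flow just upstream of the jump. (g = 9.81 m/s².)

y₁ = 0.343 m

Fr₂ = V₂/√(g·y₂) = 1.36/√(9.81×3.48) = 0.233.
Since the conjugate-depth ratio holds either way, y₁/y₂ = ½[√(1 + 8Fr₂²) − 1] = ½[√1.433 − 1] = 0.0986.
y₁ = 0.0986 × 3.48 = 0.343 m.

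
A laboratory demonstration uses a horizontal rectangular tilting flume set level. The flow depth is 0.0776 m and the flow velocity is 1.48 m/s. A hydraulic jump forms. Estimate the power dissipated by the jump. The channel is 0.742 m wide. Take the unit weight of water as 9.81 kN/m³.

P = 0.00714 kW

Fr₁ = V₁/√(g·y₁) = 1.48/√(9.81×0.0776) = 1.70.
By Bélanger, y₂/y₁ = ½[√(1 + 8Fr₁²) − 1] = ½[√24.02 − 1] = 1.95.
y₂ = 1.95 × 0.0776 = 0.151 m.
q = V₁·y₁ = 1.48 × 0.0776 = 0.115 m²/s. V₂ = q/y₂ = 0.115/0.151 = 0.759 m/s. E₁ = y₁ + V₁²/2g = 0.189 m; E₂ = y₂ + V₂²/2g = 0.181 m. ΔE = E₁ − E₂ = 0.00854 m.
Q = q·b = 0.115 × 0.742 = 0.0852 m³/s. P = γ·Q·ΔE = 9.81 × 0.0852 × 0.00854 = 0.00714 kW.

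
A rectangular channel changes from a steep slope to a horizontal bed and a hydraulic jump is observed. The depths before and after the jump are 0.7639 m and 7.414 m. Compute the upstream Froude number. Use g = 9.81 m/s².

Fr₁ = 7.208

For a rectangular channel the momentum equation gives q² = ½·g·y₁·y₂·(y₁ + y₂) = ½×9.81×0.7639×7.414×8.178 = 227.2.
q = √227.2 = 15.07 m²/s.
V₁ = q/y₁ = 19.73 m/s; Fr₁ = V₁/√(g·y₁) = 7.208.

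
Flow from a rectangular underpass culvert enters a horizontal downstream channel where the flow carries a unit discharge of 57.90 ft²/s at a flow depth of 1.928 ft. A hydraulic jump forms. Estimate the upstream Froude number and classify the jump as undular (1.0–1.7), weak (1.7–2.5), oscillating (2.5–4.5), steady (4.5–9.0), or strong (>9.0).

Fr₁ = 3.811; oscillating jump

V₁ = q/y₁ = 57.90/1.928 = 30.03 ft/s. Fr₁ = V₁/√(g·y₁) = 30.03/√(32.2×1.928) = 3.811.
Fr₁ = 3.811 lies in the oscillating range.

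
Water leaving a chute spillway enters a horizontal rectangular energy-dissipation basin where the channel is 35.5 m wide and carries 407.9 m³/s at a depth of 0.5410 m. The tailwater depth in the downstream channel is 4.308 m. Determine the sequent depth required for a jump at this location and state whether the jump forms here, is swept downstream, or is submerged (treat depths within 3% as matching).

q = Q/b = 407.9/35.5 = 11.49 m²/s; V₁ = q/y₁ = 21.24 m/s. Fr₁ = V₁/√(g·y₁) = 9.219.
By Bélanger, y₂/y₁ = ½[√(1 + 8Fr₁²) − 1] = ½[√680.95 − 1] = 12.55.
y₂ = 12.55 × 0.5410 = 6.788 m.
Tailwater y_tw = 4.308 m: y_tw < y₂, so the jump is swept downstream.

y₂ = 6.788 m; the jump is swept downstream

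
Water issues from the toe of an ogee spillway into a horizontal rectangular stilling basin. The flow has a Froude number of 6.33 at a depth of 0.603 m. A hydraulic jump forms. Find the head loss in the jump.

ΔE = 7.41 m

Fr₁ = 6.33 (given).
By Bélanger, y₂/y₁ = ½[√(1 + 8Fr₁²) − 1] = ½[√321.6 − 1] = 8.47.
y₂ = 8.47 × 0.603 = 5.10 m.
V₁ = Fr₁·√(g·y₁) = 6.33×√(9.81×0.603) = 15.4 m/s; q = V₁·y₁ = 9.28 m²/s. V₂ = q/y₂ = 9.28/5.10 = 1.82 m/s. E₁ = y₁ + V₁²/2g = 12.7 m; E₂ = y₂ + V₂²/2g = 5.27 m. ΔE = E₁ − E₂ = 7.41 m.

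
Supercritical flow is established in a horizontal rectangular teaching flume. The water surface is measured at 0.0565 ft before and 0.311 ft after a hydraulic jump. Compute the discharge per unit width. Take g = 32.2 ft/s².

For a rectangular channel the momentum equation gives q² = ½·g·y₁·y₂·(y₁ + y₂) = ½×32.2×0.0565×0.311×0.367 = 0.104.
q = √0.104 = 0.322 ft²/s.

q = 0.322 ft²/s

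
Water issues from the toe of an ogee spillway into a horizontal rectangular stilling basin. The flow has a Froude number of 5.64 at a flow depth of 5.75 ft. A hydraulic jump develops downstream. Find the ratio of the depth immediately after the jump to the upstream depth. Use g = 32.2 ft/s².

Fr₁ = 5.64 (given).
By Bélanger, y₂/y₁ = ½[√(1 + 8Fr₁²) − 1] = ½[√255.5 − 1] = 7.49.

y₂/y₁ = 7.49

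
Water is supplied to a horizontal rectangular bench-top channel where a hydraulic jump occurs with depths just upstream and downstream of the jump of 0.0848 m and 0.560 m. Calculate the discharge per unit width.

q = 0.388 m²/s

For a rectangular channel the momentum equation gives q² = ½·g·y₁·y₂·(y₁ + y₂) = ½×9.81×0.0848×0.560×0.645 = 0.150.
q = √0.150 = 0.388 m²/s.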